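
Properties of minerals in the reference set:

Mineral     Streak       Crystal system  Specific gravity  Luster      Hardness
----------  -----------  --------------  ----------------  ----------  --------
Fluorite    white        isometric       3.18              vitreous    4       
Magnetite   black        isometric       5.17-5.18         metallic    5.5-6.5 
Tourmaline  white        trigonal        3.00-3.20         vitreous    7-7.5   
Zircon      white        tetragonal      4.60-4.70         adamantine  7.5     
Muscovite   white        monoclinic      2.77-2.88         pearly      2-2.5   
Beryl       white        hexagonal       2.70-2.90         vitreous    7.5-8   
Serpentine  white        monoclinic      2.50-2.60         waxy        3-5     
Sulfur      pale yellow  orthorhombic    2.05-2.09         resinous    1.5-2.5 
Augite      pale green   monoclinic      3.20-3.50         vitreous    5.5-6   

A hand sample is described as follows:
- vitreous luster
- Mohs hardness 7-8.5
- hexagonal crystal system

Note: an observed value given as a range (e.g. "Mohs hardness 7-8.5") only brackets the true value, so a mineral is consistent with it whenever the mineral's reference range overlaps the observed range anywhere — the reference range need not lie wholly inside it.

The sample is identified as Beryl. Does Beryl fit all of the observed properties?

Yes

Vitreous luster — agrees with Beryl (vitreous luster).
Mohs hardness 7-8.5 — agrees with Beryl (hardness 7.5-8).
Hexagonal crystal system — agrees with Beryl (hexagonal system).
Nothing contradicts Beryl.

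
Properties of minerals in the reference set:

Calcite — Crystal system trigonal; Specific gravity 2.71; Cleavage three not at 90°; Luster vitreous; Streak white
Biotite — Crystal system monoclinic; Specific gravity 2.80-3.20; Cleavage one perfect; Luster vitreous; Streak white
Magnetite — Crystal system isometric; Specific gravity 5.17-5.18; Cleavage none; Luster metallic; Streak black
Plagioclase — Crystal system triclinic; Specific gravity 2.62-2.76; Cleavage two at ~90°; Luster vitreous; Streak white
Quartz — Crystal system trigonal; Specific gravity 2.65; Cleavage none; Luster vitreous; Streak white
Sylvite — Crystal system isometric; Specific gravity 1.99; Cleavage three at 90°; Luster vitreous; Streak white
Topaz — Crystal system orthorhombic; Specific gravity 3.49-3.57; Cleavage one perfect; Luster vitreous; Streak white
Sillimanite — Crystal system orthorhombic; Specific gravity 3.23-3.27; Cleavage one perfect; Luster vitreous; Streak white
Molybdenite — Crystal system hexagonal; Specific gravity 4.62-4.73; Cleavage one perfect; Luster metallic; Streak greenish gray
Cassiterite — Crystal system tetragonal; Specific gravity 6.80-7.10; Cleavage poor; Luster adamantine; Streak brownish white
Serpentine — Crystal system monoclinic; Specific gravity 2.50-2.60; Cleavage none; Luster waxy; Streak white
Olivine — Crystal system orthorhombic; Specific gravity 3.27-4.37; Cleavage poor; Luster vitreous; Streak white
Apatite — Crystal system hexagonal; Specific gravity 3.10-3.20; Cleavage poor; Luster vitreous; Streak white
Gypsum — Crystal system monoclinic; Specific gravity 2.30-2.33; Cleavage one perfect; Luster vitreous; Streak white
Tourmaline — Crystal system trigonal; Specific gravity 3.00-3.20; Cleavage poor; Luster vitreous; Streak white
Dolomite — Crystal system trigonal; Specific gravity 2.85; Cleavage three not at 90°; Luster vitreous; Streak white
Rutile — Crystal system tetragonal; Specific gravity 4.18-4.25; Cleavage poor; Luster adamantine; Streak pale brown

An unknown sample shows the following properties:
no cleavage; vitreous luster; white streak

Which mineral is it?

Quartz

No cleavage: narrows the field to Magnetite, Quartz, Serpentine.
Vitreous luster: narrows the field to Quartz.
White streak: consistent with all remaining minerals.
Quartz is the sole remaining match.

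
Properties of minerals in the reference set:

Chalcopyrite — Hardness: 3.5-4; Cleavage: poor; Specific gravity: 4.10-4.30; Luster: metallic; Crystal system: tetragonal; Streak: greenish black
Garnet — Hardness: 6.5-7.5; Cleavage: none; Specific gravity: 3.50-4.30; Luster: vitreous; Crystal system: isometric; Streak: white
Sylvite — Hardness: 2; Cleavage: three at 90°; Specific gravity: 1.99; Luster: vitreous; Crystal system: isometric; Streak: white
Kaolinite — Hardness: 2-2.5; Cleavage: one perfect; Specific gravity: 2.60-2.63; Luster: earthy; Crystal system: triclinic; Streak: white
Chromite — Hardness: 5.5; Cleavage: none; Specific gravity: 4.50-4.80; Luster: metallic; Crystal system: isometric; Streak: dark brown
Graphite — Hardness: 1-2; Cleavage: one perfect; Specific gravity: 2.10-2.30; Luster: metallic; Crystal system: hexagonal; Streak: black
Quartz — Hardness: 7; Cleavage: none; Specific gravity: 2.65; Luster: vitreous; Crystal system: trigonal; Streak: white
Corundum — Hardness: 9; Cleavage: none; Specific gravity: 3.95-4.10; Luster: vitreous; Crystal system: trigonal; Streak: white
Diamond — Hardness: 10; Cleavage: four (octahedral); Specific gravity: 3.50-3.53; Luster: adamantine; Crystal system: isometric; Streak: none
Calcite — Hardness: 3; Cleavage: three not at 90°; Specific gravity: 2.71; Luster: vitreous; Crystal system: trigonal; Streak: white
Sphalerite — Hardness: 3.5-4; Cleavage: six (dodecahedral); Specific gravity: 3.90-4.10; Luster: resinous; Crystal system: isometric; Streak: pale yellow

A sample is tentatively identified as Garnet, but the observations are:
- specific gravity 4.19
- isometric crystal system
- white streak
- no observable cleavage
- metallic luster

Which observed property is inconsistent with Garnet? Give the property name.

luster

Specific gravity 4.19: Garnet has SG 3.50-4.30 — within range.
Isometric crystal system: Garnet has isometric system — within range.
White streak: Garnet has white streak — within range.
No observable cleavage: Garnet has cleavage none — within range.
Metallic luster: Garnet has vitreous luster — inconsistent.
The luster is the one property that does not fit.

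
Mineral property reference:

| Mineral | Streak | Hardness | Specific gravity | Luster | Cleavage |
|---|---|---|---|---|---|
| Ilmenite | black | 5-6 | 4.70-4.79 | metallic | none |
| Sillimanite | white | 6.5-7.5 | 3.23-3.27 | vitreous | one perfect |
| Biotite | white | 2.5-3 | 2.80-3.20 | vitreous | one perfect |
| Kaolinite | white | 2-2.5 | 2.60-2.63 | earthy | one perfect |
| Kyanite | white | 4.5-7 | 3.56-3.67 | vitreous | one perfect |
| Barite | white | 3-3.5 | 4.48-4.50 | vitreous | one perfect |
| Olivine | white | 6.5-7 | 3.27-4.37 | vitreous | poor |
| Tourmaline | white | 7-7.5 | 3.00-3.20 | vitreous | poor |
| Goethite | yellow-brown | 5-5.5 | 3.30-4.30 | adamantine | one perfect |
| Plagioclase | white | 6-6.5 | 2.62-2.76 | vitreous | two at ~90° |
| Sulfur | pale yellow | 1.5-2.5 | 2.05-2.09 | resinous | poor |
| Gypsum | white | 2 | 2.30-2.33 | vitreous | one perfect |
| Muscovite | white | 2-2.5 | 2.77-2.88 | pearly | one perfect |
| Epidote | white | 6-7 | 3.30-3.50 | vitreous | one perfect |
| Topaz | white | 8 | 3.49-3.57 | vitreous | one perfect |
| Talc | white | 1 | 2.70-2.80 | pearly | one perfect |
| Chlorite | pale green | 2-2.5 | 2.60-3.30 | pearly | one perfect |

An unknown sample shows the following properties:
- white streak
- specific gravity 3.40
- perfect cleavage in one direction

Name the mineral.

Epidote

White streak is inconsistent with Ilmenite, Goethite, Sulfur, Chlorite.
Specific gravity 3.40: Olivine, Epidote remain.
Perfect cleavage in one direction excludes Olivine.
Epidote is the sole remaining match.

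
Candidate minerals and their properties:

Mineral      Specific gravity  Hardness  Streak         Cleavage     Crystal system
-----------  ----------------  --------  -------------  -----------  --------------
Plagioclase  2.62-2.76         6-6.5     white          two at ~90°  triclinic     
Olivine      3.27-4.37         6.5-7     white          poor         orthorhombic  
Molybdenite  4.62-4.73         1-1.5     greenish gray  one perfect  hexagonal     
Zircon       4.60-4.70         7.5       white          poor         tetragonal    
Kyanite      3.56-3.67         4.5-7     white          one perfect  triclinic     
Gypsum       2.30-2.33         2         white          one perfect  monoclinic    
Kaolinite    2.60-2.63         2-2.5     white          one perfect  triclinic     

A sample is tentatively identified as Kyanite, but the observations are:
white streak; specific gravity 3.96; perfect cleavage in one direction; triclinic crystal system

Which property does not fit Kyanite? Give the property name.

White streak: Kyanite has white streak — matches.
Specific gravity 3.96: Kyanite has SG 3.56-3.67 — does not match.
Perfect cleavage in one direction: Kyanite has cleavage one perfect — matches.
Triclinic crystal system: Kyanite has triclinic system — matches.
Only the specific gravity is inconsistent.

specific gravity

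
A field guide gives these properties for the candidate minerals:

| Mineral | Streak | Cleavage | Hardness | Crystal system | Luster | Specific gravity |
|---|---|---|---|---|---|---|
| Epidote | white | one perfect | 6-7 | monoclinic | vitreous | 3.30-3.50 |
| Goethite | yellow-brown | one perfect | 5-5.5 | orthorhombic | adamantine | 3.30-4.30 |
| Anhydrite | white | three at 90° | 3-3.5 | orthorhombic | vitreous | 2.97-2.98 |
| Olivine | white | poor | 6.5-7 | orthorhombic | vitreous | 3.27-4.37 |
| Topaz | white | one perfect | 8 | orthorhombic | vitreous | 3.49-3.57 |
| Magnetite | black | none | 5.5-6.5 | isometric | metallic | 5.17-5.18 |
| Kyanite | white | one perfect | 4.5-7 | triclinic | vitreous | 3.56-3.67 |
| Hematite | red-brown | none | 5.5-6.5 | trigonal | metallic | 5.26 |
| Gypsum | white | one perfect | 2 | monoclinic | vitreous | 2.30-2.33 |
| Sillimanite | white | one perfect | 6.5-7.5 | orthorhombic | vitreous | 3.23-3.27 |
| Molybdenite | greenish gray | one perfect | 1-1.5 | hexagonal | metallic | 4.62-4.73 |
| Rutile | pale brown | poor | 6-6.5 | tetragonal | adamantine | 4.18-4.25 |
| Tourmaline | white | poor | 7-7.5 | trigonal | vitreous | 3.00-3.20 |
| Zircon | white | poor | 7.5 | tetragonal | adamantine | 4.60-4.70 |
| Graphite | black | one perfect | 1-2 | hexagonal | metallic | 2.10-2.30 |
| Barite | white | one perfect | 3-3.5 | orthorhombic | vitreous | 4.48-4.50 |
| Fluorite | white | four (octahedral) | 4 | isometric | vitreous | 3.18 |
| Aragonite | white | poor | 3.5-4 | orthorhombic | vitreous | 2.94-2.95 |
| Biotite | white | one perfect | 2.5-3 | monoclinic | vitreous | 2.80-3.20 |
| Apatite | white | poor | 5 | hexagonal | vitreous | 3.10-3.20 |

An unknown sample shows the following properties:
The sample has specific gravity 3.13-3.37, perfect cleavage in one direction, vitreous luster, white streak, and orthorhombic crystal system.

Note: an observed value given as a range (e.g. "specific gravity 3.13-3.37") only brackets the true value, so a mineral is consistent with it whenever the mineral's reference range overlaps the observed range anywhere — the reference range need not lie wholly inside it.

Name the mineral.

Sillimanite

Specific gravity 3.13-3.37 — only Epidote, Goethite, Olivine, Sillimanite, Tourmaline, Fluorite, Biotite, Apatite remain.
Perfect cleavage in one direction is inconsistent with Olivine, Tourmaline, Fluorite, Apatite.
Vitreous luster is inconsistent with Goethite.
White streak — every remaining candidate is consistent.
Orthorhombic crystal system — leaves Sillimanite.
Only Sillimanite satisfies all observations.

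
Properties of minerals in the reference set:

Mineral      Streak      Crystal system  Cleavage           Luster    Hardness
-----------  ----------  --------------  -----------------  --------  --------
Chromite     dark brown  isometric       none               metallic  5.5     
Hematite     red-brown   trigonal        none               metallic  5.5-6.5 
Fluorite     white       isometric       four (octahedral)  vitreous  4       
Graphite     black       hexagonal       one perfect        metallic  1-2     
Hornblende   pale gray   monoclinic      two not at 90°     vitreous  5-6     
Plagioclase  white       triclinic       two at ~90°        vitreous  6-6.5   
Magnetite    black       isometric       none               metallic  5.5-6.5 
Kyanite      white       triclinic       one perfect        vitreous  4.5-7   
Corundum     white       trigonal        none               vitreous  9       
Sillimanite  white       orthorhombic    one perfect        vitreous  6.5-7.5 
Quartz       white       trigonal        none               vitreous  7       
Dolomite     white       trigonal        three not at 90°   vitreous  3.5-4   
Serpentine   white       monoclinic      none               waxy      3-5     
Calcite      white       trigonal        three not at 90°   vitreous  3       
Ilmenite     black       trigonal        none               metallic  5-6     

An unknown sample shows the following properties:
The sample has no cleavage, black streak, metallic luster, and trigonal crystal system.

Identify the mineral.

No cleavage — narrows the field to Chromite, Hematite, Magnetite, Corundum, Quartz, Serpentine, Ilmenite.
Black streak — only Magnetite, Ilmenite remain.
Metallic luster — consistent with all remaining minerals.
Trigonal crystal system rules out Magnetite.
The only mineral consistent with every observation is Ilmenite.

Ilmenite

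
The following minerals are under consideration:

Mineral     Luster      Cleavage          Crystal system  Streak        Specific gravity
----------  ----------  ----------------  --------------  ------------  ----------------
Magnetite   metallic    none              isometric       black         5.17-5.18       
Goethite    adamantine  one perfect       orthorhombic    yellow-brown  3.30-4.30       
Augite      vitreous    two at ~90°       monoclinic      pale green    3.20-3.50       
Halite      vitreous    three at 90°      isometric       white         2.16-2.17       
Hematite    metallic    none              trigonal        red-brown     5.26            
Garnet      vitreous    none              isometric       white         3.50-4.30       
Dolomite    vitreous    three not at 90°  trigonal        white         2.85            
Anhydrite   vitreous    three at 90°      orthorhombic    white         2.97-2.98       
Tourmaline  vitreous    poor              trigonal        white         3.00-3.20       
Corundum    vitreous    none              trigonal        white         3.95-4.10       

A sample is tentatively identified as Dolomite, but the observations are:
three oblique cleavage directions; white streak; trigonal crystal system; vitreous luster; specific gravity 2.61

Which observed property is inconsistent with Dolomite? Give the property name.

Three oblique cleavage directions: Dolomite has cleavage three not at 90° — consistent.
White streak: Dolomite has white streak — consistent.
Trigonal crystal system: Dolomite has trigonal system — consistent.
Vitreous luster: Dolomite has vitreous luster — consistent.
Specific gravity 2.61: Dolomite has SG 2.85 — does not match.
The specific gravity is the one property that does not fit.

specific gravity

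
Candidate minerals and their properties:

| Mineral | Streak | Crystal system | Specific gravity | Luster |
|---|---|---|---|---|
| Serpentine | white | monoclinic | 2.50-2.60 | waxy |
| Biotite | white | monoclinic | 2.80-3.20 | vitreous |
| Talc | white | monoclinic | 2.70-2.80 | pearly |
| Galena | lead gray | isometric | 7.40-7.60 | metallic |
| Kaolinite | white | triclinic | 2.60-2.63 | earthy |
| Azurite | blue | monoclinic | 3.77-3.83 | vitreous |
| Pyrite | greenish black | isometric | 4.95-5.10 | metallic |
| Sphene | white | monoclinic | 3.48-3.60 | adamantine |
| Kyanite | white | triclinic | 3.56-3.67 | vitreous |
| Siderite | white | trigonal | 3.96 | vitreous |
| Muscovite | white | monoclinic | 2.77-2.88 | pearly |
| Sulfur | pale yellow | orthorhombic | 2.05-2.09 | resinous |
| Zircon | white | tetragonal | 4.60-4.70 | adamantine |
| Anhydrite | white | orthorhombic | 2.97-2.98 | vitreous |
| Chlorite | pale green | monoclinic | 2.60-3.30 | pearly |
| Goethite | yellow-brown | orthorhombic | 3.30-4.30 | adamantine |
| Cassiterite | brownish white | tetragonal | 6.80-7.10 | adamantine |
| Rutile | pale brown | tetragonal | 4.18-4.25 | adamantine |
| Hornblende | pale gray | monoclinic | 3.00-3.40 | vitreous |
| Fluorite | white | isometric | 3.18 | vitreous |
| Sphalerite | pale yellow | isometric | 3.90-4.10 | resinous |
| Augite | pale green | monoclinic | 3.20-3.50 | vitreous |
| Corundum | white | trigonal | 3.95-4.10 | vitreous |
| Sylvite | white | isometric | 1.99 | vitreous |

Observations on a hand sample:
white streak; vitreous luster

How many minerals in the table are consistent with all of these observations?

7

White streak: leaves Serpentine, Biotite, Talc, Kaolinite, Sphene, Kyanite, Siderite, Muscovite, Zircon, Anhydrite, Fluorite, Corundum, Sylvite.
Vitreous luster eliminates Serpentine, Talc, Kaolinite, Sphene, Muscovite, Zircon.
The minerals that satisfy all observations are Anhydrite, Biotite, Corundum, Fluorite, Kyanite, Siderite, Sylvite.
That is 7 minerals.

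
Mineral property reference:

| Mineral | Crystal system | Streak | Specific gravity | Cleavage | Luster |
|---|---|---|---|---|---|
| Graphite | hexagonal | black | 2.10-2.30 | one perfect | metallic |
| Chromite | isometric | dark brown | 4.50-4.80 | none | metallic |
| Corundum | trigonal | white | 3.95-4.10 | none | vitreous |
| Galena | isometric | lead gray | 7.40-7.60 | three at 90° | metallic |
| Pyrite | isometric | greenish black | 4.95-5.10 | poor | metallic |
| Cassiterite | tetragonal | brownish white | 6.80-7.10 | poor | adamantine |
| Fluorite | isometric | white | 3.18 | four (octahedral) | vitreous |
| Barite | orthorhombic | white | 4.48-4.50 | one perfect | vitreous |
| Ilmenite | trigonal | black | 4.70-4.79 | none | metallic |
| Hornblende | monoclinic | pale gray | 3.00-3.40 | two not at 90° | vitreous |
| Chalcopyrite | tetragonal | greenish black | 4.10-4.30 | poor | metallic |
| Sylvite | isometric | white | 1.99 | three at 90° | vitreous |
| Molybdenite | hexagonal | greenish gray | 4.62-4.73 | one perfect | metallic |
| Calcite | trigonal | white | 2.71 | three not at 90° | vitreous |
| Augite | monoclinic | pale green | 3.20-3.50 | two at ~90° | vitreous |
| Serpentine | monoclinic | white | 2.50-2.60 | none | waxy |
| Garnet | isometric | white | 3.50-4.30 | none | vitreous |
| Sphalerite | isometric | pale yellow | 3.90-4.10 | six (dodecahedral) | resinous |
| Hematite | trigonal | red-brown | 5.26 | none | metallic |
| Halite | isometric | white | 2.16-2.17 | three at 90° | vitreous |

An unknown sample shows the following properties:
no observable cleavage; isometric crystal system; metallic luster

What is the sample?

Chromite

No observable cleavage — only Chromite, Corundum, Ilmenite, Serpentine, Garnet, Hematite remain.
Isometric crystal system — only Chromite, Garnet remain.
Metallic luster is inconsistent with Garnet.
The only mineral consistent with every observation is Chromite.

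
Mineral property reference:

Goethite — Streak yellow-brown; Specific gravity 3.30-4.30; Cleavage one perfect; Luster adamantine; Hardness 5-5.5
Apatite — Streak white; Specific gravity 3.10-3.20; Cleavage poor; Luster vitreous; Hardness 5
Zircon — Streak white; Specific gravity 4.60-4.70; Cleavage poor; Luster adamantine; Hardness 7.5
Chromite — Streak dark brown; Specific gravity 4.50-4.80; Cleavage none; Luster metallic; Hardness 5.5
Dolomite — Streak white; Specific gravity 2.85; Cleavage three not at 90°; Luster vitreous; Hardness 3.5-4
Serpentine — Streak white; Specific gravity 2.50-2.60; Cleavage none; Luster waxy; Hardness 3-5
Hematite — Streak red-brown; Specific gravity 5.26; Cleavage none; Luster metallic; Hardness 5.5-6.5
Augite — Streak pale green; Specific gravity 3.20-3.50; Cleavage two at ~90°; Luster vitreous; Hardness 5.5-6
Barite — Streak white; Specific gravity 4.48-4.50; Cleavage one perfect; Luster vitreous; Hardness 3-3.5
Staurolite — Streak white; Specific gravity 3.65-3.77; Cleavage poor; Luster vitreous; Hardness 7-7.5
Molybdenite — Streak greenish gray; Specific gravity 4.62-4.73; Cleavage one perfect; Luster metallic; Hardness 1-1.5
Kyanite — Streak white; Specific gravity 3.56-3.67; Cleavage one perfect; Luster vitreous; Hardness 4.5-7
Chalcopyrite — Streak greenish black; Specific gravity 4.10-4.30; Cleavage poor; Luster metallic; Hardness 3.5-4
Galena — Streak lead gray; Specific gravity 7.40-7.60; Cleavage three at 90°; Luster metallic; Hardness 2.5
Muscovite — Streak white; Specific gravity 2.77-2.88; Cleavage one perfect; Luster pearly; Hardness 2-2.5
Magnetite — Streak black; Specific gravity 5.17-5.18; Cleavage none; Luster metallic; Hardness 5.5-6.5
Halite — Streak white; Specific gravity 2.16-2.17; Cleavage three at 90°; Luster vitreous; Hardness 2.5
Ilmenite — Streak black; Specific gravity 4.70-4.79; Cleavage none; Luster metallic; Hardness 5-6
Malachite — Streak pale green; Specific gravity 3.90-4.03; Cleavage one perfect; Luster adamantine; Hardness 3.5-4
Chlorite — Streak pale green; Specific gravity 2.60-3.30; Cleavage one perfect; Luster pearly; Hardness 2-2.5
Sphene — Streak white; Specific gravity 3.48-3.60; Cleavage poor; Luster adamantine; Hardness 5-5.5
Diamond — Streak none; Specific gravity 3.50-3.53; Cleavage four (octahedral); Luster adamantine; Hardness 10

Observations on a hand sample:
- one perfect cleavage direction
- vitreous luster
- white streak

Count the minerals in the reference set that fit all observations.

2

One perfect cleavage direction — Goethite, Barite, Molybdenite, Kyanite, Muscovite, Malachite, Chlorite remain.
Vitreous luster — leaves Barite, Kyanite.
White streak — every remaining candidate is consistent.
The minerals that satisfy all observations are Barite, Kyanite.
That is 2 minerals.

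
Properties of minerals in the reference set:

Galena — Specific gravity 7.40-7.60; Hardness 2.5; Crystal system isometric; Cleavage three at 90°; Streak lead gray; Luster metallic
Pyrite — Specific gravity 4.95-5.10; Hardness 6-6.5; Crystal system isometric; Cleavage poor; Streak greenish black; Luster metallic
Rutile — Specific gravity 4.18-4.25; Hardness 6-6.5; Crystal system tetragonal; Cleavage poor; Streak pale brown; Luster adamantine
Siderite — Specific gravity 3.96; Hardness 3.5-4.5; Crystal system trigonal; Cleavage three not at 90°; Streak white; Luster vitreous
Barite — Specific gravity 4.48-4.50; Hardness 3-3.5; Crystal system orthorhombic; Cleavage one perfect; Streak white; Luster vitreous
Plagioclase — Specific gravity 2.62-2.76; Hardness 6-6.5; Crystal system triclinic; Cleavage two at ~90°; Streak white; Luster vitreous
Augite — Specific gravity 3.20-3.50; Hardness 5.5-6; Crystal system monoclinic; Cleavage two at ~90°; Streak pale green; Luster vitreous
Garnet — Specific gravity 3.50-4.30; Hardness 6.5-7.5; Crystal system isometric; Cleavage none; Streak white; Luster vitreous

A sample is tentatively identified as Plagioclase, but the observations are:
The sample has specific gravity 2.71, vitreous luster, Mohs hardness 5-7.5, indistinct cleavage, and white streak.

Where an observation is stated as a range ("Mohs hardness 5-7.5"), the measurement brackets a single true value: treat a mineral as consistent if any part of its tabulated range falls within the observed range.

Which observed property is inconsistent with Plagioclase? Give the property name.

cleavage

Specific gravity 2.71: Plagioclase has SG 2.62-2.76 — matches.
Vitreous luster: Plagioclase has vitreous luster — matches.
Mohs hardness 5-7.5: Plagioclase has hardness 6-6.5 — matches.
Indistinct cleavage: Plagioclase has cleavage two at ~90° — inconsistent.
White streak: Plagioclase has white streak — matches.
The cleavage is the one property that does not fit.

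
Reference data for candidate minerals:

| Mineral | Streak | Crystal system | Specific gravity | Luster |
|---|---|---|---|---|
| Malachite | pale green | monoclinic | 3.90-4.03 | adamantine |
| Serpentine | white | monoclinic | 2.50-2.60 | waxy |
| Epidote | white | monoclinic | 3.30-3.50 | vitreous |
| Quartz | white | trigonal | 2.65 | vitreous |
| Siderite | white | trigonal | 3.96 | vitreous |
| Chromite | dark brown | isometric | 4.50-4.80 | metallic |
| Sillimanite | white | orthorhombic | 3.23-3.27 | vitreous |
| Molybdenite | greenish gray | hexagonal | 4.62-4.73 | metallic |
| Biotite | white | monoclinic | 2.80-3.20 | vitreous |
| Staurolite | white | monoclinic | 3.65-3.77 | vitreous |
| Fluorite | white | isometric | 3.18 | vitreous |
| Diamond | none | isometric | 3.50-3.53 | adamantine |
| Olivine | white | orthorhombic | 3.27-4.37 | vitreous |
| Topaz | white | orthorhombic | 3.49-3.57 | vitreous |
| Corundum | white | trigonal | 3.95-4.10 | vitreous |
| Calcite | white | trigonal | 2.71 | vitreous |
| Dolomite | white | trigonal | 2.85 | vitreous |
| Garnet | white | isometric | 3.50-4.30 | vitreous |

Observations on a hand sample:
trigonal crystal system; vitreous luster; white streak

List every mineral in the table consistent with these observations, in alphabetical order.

Calcite, Corundum, Dolomite, Quartz, Siderite

Trigonal crystal system: narrows the field to Quartz, Siderite, Corundum, Calcite, Dolomite.
Vitreous luster: no further eliminations.
White streak: every remaining candidate is consistent.
The minerals that satisfy all observations are Calcite, Corundum, Dolomite, Quartz, Siderite.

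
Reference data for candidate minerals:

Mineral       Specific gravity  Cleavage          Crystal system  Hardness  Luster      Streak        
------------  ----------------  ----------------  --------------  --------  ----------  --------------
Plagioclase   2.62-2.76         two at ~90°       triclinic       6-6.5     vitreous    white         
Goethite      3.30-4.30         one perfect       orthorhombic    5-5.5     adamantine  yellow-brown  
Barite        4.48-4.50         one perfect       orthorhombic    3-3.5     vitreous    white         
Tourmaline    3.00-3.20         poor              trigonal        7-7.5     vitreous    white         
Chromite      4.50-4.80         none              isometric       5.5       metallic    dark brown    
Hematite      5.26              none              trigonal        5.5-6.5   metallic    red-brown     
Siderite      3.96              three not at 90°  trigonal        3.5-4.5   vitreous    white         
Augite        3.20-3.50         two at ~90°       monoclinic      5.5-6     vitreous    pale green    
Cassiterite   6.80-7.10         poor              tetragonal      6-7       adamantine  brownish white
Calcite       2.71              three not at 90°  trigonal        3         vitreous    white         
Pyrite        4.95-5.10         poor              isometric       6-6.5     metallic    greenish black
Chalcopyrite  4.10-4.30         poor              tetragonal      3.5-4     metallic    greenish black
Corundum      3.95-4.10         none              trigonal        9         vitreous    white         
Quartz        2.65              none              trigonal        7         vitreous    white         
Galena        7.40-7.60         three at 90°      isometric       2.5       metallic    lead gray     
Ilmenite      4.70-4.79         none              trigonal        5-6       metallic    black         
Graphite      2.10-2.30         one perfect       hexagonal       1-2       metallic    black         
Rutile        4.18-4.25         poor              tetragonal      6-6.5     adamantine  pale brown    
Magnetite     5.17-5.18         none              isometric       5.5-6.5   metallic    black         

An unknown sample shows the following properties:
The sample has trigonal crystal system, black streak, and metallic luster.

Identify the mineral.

Trigonal crystal system: only Tourmaline, Hematite, Siderite, Calcite, Corundum, Quartz, Ilmenite remain.
Black streak: Ilmenite remains.
Metallic luster: consistent with all remaining minerals.
The only mineral consistent with every observation is Ilmenite.

Ilmenite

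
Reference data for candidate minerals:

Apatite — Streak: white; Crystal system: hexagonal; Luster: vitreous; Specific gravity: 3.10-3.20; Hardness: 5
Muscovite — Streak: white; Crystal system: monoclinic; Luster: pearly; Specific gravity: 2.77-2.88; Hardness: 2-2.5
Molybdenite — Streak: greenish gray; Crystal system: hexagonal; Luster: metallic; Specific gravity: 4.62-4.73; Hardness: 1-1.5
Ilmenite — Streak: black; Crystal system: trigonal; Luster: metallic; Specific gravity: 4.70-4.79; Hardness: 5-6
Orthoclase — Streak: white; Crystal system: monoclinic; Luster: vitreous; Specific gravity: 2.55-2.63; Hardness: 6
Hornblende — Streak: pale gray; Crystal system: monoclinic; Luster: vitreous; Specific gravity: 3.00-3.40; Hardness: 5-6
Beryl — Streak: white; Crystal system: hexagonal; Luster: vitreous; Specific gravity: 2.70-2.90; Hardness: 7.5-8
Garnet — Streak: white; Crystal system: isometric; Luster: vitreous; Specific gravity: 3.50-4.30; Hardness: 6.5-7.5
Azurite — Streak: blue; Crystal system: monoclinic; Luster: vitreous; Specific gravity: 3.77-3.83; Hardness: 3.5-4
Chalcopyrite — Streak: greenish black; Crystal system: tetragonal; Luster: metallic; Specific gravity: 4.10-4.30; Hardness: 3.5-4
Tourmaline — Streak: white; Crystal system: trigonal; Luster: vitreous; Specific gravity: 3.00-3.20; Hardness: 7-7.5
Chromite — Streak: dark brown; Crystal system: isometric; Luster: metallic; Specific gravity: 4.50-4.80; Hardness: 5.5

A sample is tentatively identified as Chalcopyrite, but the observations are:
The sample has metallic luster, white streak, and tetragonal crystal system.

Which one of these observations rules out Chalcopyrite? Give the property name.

streak

Metallic luster: Chalcopyrite has metallic luster — within range.
White streak: Chalcopyrite has greenish black streak — outside the reference range.
Tetragonal crystal system: Chalcopyrite has tetragonal system — within range.
Only the streak is inconsistent.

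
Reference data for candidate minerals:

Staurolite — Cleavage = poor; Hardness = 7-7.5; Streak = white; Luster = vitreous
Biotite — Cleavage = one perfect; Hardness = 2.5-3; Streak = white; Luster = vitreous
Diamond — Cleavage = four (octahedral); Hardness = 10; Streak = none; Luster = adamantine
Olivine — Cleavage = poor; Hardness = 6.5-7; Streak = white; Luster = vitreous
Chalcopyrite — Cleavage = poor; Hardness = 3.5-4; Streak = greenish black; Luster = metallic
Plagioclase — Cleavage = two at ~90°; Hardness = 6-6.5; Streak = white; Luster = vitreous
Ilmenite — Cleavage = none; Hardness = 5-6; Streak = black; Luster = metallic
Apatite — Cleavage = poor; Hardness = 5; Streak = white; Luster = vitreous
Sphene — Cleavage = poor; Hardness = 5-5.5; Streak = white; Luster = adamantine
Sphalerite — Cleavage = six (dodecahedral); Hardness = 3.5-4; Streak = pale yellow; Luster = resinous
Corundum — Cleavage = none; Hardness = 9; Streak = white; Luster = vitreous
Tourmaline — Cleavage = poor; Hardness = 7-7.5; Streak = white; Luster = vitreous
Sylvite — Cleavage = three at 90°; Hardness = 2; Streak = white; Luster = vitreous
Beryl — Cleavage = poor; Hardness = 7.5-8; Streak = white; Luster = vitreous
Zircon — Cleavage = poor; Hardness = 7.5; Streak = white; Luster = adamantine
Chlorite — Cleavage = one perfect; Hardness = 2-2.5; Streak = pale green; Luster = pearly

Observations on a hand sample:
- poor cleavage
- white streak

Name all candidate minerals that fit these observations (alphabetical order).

Apatite, Beryl, Olivine, Sphene, Staurolite, Tourmaline, Zircon

Poor cleavage — Staurolite, Olivine, Chalcopyrite, Apatite, Sphene, Tourmaline, Beryl, Zircon remain.
White streak eliminates Chalcopyrite.
Remaining candidates: Apatite, Beryl, Olivine, Sphene, Staurolite, Tourmaline, Zircon.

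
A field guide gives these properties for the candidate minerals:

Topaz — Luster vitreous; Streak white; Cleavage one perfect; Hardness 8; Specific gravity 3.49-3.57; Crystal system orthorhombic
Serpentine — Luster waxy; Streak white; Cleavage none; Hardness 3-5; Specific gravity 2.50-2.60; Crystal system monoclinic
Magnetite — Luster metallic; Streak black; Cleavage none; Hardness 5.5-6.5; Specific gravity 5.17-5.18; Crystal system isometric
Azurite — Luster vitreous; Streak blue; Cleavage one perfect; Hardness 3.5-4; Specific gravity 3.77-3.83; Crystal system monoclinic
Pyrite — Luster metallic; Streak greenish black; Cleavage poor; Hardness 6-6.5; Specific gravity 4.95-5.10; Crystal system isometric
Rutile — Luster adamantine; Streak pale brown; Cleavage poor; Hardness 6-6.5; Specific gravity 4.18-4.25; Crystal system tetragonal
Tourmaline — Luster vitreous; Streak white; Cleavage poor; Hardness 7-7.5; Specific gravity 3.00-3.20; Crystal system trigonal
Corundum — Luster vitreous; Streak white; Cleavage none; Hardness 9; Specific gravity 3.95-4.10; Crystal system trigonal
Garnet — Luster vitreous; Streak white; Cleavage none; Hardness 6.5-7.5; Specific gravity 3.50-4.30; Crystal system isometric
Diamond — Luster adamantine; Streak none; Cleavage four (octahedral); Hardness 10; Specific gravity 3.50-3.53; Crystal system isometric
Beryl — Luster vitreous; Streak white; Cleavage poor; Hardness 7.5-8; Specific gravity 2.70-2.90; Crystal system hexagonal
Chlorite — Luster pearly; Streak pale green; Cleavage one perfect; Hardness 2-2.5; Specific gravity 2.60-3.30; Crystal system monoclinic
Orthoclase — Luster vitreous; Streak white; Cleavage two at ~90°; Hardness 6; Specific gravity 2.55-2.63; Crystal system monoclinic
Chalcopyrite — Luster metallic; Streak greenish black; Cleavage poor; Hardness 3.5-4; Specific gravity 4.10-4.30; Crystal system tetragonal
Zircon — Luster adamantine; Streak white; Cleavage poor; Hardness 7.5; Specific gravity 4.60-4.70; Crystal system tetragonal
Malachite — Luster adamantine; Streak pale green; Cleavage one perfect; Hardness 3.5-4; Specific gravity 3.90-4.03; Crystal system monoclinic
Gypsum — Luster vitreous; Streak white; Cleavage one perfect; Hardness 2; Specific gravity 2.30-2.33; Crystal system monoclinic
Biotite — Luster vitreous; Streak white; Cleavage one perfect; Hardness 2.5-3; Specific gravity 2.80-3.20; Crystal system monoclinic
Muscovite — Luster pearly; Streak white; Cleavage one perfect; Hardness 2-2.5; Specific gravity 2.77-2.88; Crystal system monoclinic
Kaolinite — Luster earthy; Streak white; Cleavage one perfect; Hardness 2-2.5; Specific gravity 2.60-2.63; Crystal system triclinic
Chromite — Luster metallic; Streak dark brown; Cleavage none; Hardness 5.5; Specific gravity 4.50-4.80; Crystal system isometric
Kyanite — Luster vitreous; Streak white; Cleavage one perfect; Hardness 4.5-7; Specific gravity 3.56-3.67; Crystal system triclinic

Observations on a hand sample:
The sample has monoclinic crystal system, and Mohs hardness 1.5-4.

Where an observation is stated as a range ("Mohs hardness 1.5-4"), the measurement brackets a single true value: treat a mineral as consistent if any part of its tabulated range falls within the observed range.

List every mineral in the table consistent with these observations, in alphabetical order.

Monoclinic crystal system: narrows the field to Serpentine, Azurite, Chlorite, Orthoclase, Malachite, Gypsum, Biotite, Muscovite.
Mohs hardness 1.5-4 eliminates Orthoclase.
Remaining candidates: Azurite, Biotite, Chlorite, Gypsum, Malachite, Muscovite, Serpentine.

Azurite, Biotite, Chlorite, Gypsum, Malachite, Muscovite, Serpentine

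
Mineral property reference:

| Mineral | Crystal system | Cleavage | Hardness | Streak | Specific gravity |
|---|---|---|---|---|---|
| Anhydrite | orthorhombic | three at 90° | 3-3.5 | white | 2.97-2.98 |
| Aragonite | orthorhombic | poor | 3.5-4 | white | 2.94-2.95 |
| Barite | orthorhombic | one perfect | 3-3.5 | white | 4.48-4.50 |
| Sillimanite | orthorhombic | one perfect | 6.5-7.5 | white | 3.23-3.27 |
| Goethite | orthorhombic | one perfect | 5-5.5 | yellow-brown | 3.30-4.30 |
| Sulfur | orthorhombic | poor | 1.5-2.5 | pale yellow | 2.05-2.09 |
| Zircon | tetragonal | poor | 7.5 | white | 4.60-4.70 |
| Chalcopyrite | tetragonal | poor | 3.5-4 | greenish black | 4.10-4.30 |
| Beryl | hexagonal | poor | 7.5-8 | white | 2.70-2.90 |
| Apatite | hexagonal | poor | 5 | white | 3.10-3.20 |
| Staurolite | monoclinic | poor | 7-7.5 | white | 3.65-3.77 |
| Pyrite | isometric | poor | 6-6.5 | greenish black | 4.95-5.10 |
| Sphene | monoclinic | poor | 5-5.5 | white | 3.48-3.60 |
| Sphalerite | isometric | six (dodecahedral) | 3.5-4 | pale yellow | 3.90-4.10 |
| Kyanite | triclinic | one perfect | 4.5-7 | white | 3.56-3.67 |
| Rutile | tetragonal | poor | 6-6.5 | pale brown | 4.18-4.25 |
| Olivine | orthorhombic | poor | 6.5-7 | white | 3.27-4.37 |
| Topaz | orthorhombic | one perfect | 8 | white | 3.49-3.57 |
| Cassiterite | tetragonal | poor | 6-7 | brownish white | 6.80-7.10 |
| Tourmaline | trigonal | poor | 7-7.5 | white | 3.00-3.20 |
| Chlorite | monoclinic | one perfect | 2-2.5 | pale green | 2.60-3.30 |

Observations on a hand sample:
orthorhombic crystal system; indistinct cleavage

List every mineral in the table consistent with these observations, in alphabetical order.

Aragonite, Olivine, Sulfur

Orthorhombic crystal system — narrows the field to Anhydrite, Aragonite, Barite, Sillimanite, Goethite, Sulfur, Olivine, Topaz.
Indistinct cleavage — narrows the field to Aragonite, Sulfur, Olivine.
Consistent with every observation: Aragonite, Olivine, Sulfur.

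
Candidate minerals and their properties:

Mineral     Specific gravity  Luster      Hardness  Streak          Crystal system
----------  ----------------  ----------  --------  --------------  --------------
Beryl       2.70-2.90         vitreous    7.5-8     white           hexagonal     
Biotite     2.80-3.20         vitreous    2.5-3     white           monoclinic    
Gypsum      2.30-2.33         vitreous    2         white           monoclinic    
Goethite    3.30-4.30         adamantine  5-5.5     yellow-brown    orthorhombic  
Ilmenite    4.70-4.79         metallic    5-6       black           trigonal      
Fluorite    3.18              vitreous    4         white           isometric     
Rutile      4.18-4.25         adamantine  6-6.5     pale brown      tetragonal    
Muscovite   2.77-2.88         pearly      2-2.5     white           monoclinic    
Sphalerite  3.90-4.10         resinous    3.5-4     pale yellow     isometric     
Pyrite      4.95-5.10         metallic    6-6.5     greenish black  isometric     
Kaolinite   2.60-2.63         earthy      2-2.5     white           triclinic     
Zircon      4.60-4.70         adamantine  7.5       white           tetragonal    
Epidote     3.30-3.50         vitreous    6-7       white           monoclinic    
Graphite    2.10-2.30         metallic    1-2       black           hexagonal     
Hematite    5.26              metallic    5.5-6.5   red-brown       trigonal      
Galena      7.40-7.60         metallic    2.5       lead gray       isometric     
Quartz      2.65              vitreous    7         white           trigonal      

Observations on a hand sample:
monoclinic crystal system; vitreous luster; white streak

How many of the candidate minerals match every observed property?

3

Monoclinic crystal system: narrows the field to Biotite, Gypsum, Muscovite, Epidote.
Vitreous luster rules out Muscovite.
White streak: no further eliminations.
Remaining candidates: Biotite, Epidote, Gypsum.
That is 3 minerals.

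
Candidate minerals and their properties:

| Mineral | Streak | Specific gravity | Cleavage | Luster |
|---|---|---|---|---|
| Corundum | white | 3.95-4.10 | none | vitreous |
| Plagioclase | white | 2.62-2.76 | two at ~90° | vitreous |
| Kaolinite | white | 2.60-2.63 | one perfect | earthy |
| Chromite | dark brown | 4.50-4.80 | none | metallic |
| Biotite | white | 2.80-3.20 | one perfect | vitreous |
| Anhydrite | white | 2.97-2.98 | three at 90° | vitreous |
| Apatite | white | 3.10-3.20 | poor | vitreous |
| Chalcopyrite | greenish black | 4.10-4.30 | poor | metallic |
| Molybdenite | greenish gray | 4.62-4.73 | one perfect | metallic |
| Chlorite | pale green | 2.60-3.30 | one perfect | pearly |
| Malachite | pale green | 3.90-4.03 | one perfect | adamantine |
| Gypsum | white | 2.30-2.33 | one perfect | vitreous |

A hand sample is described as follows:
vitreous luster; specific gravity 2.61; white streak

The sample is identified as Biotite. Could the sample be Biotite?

Vitreous luster — matches Biotite (vitreous luster).
Specific gravity 2.61 — Biotite has SG 2.80-3.20; which does not match.
White streak — matches Biotite (white streak).
Biotite is excluded by the specific gravity.

No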